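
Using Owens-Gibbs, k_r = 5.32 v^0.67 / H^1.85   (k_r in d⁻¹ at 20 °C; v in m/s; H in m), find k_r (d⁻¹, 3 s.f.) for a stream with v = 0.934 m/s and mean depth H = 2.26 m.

k_r ≈ 1.12 d⁻¹

k_r = 5.32 × 0.934^0.67 / 2.26^1.85 = 5.32 × 0.9553 / 4.520 = 1.124 d⁻¹.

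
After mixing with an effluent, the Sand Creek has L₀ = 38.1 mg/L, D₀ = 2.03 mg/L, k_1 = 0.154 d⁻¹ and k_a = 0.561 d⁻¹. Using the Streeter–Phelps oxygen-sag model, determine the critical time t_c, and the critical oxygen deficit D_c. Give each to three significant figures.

With k_a/k_1 = 3.643 and 1 − D₀(k_a−k_1)/(k_1 L₀) = 0.8592,
t_c = ln(3.643 × 0.8592) / (0.561 − 0.154) = ln(3.130) / 0.4070 = 1.141/0.4070 = 2.803 d.
D_c = (k_1/k_a) L₀ e^(−k_1 t_c) = (0.154/0.561) × 38.1 × e^(−0.154×2.803) = 0.2745 × 38.1 × 0.6494 = 6.792 mg/L.

t_c ≈ 2.80 d; D_c ≈ 6.79 mg/L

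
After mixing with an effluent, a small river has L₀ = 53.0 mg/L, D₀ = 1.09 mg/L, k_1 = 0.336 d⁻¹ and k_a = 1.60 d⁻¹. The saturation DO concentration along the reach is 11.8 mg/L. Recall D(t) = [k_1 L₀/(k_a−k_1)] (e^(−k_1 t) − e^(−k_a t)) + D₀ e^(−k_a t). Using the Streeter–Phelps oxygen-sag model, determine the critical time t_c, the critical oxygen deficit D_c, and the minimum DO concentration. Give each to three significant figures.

t_c ≈ 1.17 d; D_c ≈ 7.51 mg/L; min DO ≈ 4.29 mg/L

With k_a/k_1 = 4.762 and 1 − D₀(k_a−k_1)/(k_1 L₀) = 0.9226,
t_c = ln(4.762 × 0.9226) / (1.60 − 0.336) = ln(4.393) / 1.264 = 1.480/1.264 = 1.171 d.
D_c = (k_1/k_a) L₀ e^(−k_1 t_c) = (0.336/1.60) × 53.0 × e^(−0.336×1.171) = 0.2100 × 53.0 × 0.6747 = 7.510 mg/L.
Minimum DO = C_s − D_c = 11.8 − 7.510 = 4.290 mg/L.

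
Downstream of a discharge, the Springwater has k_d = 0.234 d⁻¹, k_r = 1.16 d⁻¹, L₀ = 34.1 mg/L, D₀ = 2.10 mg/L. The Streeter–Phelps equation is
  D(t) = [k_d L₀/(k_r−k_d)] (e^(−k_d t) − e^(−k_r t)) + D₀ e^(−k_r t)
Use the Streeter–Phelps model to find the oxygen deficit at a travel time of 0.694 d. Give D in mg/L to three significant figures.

k_d L₀/(k_r−k_d) = 0.234×34.1/(1.16−0.234) = 7.979/0.9260 = 8.617 mg/L.
e^(−k_d t) = e^(−0.234×0.6940) = 0.8501; e^(−k_r t) = e^(−1.16×0.6940) = 0.4471.
D = 8.617 × (0.8501 − 0.4471) + 2.10 × 0.4471 = 3.473 + 0.9388 = 4.412 mg/L.

D ≈ 4.41 mg/L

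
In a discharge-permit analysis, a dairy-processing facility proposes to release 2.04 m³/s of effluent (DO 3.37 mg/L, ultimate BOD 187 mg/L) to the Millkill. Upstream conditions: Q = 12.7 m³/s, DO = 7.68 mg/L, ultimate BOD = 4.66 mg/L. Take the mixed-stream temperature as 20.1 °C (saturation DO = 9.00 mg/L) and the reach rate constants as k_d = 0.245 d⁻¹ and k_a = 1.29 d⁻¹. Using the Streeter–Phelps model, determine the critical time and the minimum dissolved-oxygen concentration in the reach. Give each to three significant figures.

t_c ≈ 1.28 d; minimum DO ≈ 4.85 mg/L

Mixed DO = (12.7×7.68 + 2.04×3.37)/(12.7+2.04) = 104.4/14.74 = 7.084 mg/L.
Mixed L₀ = (12.7×4.66 + 2.04×187)/(14.74) = 440.7/14.74 = 29.90 mg/L.
Initial deficit D₀ = C_s − DO₀ = 9.00 − 7.084 = 1.916 mg/L.
t_c = (1/1.045) ln[(1.29/0.245)(1 − 1.916×1.045/(0.245×29.90))] = 0.9569 × ln(3.826) = 1.284 d.
D_c = (0.245/1.29) × 29.90 × e^(−0.245×1.284) = 0.1899 × 29.90 × 0.7301 = 4.145 mg/L.
Minimum DO = 9.00 − 4.145 = 4.855 mg/L.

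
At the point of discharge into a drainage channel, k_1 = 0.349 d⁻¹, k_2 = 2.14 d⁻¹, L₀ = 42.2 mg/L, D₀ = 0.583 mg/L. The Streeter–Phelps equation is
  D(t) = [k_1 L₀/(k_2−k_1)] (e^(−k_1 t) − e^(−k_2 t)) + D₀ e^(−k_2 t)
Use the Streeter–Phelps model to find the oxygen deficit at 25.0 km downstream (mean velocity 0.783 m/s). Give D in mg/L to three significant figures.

D ≈ 3.76 mg/L

Travel time t = x/v = 25.0 km / (0.783 m/s) = 25000 m / 0.783 m/s = 31930 s = 0.3695 d.
k_1 L₀/(k_2−k_1) = 0.349×42.2/(2.14−0.349) = 14.73/1.791 = 8.223 mg/L.
e^(−k_1 t) = e^(−0.349×0.3695) = 0.8790; e^(−k_2 t) = e^(−2.14×0.3695) = 0.4535.
D = 8.223 × (0.8790 − 0.4535) + 0.583 × 0.4535 = 3.499 + 0.2644 = 3.764 mg/L.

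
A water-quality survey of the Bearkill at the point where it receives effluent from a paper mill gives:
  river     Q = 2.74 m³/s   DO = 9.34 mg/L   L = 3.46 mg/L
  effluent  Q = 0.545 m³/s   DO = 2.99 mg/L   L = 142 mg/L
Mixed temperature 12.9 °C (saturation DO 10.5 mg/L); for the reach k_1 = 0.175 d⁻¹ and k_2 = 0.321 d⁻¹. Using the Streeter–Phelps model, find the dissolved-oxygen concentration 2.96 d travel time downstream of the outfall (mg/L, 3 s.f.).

DO ≈ 3.02 mg/L

Mixed DO = (2.74×9.34 + 0.545×2.99)/(2.74+0.545) = 27.22/3.285 = 8.286 mg/L.
Mixed L₀ = (2.74×3.46 + 0.545×142)/(3.285) = 86.87/3.285 = 26.44 mg/L.
Initial deficit D₀ = C_s − DO₀ = 10.5 − 8.286 = 2.214 mg/L.
D(2.96) = [0.175×26.44/(0.321−0.175)](e^(−0.175×2.96) − e^(−0.321×2.96)) + 2.214 e^(−0.321×2.96)
= 31.70 × (0.5957 − 0.3867) + 2.214 × 0.3867 = 7.482 mg/L.
DO = 10.5 − 7.482 = 3.018 mg/L.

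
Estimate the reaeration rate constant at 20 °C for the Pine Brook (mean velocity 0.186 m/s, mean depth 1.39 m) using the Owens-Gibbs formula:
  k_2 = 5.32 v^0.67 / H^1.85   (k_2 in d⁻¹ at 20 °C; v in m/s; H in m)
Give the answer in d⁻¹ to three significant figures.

k_2 = 5.32 × 0.186^0.67 / 1.39^1.85 = 5.32 × 0.3240 / 1.839 = 0.9374 d⁻¹.

k_2 ≈ 0.937 d⁻¹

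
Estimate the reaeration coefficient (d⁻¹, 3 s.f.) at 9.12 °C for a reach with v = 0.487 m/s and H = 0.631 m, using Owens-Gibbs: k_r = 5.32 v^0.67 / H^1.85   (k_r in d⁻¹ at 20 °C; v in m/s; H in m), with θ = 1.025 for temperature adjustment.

k_r(20) = 5.32 × 0.487^0.67 / 0.631^1.85 = 5.32 × 0.6175 / 0.4266 = 7.700 d⁻¹.
k_r(9.12) = 7.700 × 1.025^(9.12−20) = 7.700 × 0.7644 = 5.886 d⁻¹.

k_r ≈ 5.89 d⁻¹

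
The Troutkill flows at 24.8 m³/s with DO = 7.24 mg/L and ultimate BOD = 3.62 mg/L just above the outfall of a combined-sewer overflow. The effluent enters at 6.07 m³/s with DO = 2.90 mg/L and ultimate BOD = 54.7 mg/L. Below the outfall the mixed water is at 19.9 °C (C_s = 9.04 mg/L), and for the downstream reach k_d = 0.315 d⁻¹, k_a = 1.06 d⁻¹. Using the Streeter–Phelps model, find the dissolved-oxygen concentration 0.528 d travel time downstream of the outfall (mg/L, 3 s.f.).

Mixed DO = (24.8×7.24 + 6.07×2.90)/(24.8+6.07) = 197.2/30.87 = 6.387 mg/L.
Mixed L₀ = (24.8×3.62 + 6.07×54.7)/(30.87) = 421.8/30.87 = 13.66 mg/L.
Initial deficit D₀ = C_s − DO₀ = 9.04 − 6.387 = 2.653 mg/L.
D(0.528) = [0.315×13.66/(1.06−0.315)](e^(−0.315×0.528) − e^(−1.06×0.528)) + 2.653 e^(−1.06×0.528)
= 5.777 × (0.8468 − 0.5714) + 2.653 × 0.5714 = 3.107 mg/L.
DO = 9.04 − 3.107 = 5.933 mg/L.

DO ≈ 5.93 mg/L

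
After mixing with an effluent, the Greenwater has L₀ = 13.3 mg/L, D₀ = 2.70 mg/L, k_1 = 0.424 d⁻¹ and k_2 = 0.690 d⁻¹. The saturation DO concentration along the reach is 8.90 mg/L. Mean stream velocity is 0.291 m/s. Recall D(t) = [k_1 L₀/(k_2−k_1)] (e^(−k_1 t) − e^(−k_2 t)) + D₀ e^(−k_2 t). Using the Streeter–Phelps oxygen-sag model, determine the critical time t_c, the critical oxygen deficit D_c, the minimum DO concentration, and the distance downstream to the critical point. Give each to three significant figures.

t_c ≈ 1.32 d; D_c ≈ 4.67 mg/L; min DO ≈ 4.23 mg/L; x_c ≈ 33.2 km

At the critical point dD/dt = 0, so k_1 L₀ e^(−k_1 t) = k_2 D. Substituting D(t) from the Streeter–Phelps equation and solving for t gives
t_c = ln[(k_2/k_1)(1 − D₀(k_2−k_1)/(k_1 L₀))] / (k_2−k_1).
Here k_2−k_1 = 0.2660 d⁻¹ and 1 − D₀(k_2−k_1)/(k_1 L₀) = 1 − 2.70×0.2660/(0.424×13.3) = 0.8726, so
t_c = ln(1.627 × 0.8726) / 0.2660 = 0.3507 / 0.2660 = 1.319 d.
L(t_c) = L₀ e^(−k_1 t_c) = 13.3 × 0.5717 = 7.604 mg/L, and at the critical point k_2 D_c = k_1 L, so D_c = (0.424/0.690) × 7.604 = 4.673 mg/L.
Minimum DO = C_s − D_c = 8.90 − 4.673 = 4.227 mg/L.
x_c = v t_c = 0.291 m/s × 1.319 d × 86400 s/d = 33150 m ≈ 33.2 km.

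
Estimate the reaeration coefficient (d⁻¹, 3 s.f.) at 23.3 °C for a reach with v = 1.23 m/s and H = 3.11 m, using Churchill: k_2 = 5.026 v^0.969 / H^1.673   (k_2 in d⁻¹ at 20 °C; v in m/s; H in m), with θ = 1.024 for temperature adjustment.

k_2(20) = 5.026 × 1.23^0.969 / 3.11^1.673 = 5.026 × 1.222 / 6.674 = 0.9203 d⁻¹.
k_2(23.3) = 0.9203 × 1.024^(23.3−20) = 0.9203 × 1.081 = 0.9953 d⁻¹.

k_2 ≈ 0.995 d⁻¹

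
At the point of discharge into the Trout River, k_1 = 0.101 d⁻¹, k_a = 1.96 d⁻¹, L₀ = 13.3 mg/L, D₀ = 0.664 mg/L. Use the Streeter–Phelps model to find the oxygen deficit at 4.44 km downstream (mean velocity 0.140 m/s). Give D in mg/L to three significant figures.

Travel time t = x/v = 4.44 km / (0.140 m/s) = 4440 m / 0.140 m/s = 31710 s = 0.3671 d.
k_1 L₀/(k_a−k_1) = 0.101×13.3/(1.96−0.101) = 1.343/1.859 = 0.7226 mg/L.
e^(−k_1 t) = e^(−0.101×0.3671) = 0.9636; e^(−k_a t) = e^(−1.96×0.3671) = 0.4870.
D = 0.7226 × (0.9636 − 0.4870) + 0.664 × 0.4870 = 0.3444 + 0.3234 = 0.6678 mg/L.

D ≈ 0.668 mg/L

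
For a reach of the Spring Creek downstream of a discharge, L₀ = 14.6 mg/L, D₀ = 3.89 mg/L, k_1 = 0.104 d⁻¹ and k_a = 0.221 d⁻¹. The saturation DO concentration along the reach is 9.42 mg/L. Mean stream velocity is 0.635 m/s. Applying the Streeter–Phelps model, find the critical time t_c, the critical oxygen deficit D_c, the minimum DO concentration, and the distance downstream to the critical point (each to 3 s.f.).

t_c ≈ 3.40 d; D_c ≈ 4.83 mg/L; min DO ≈ 4.59 mg/L; x_c ≈ 186 km

t_c = [1/(k_a−k_1)] ln[(k_a/k_1)(1 − D₀(k_a−k_1)/(k_1 L₀))]
= [1/(0.221−0.104)] ln[(0.221/0.104)(1 − 3.89×0.1170/(0.104×14.6))]
= (1/0.1170) ln[2.125 × 0.7003] = 8.547 × ln(1.488) = 8.547 × 0.3975 = 3.397 d.
L(t_c) = L₀ e^(−k_1 t_c) = 14.6 × 0.7024 = 10.25 mg/L, and at the critical point k_a D_c = k_1 L, so D_c = (0.104/0.221) × 10.25 = 4.826 mg/L.
Minimum DO = C_s − D_c = 9.42 − 4.826 = 4.594 mg/L.
x_c = v t_c = 0.635 m/s × 3.397 d × 86400 s/d = 186400 m ≈ 186 km.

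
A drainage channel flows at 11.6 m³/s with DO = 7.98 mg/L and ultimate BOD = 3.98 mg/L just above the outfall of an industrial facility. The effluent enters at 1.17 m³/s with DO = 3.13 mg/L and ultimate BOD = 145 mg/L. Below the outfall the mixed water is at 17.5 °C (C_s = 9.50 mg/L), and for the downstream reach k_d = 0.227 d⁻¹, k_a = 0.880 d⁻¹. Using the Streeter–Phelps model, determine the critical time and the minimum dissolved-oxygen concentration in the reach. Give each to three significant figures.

Mixed DO = (11.6×7.98 + 1.17×3.13)/(11.6+1.17) = 96.23/12.77 = 7.536 mg/L.
Mixed L₀ = (11.6×3.98 + 1.17×145)/(12.77) = 215.8/12.77 = 16.90 mg/L.
Initial deficit D₀ = C_s − DO₀ = 9.50 − 7.536 = 1.964 mg/L.
t_c = (1/0.6530) ln[(0.880/0.227)(1 − 1.964×0.6530/(0.227×16.90))] = 1.531 × ln(2.580) = 1.452 d.
D_c = (0.227/0.880) × 16.90 × e^(−0.227×1.452) = 0.2580 × 16.90 × 0.7193 = 3.136 mg/L.
Minimum DO = 9.50 − 3.136 = 6.364 mg/L.

t_c ≈ 1.45 d; minimum DO ≈ 6.36 mg/L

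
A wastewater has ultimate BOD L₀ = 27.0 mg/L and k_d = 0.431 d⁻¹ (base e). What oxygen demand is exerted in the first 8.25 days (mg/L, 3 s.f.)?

y_t = L₀(1 − e^(−k_d t)) = 27.0 × (1 − e^(−0.431×8.25))
= 27.0 × (1 − 0.02856) = 27.0 × 0.9714 = 26.23 mg/L.

y ≈ 26.2 mg/L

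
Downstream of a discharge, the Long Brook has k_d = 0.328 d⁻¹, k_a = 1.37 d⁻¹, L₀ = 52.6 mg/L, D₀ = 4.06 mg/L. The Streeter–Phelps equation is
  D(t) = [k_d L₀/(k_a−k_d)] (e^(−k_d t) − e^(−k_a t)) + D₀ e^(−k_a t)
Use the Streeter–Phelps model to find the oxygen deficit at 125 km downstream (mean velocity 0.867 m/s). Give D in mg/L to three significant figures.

D ≈ 8.31 mg/L

Travel time t = x/v = 125 km / (0.867 m/s) = 125000 m / 0.867 m/s = 144200 s = 1.669 d.
k_d L₀/(k_a−k_d) = 0.328×52.6/(1.37−0.328) = 17.25/1.042 = 16.56 mg/L.
e^(−k_d t) = e^(−0.328×1.669) = 0.5785; e^(−k_a t) = e^(−1.37×1.669) = 0.1017.
D = 16.56 × (0.5785 − 0.1017) + 4.06 × 0.1017 = 7.895 + 0.4127 = 8.308 mg/L.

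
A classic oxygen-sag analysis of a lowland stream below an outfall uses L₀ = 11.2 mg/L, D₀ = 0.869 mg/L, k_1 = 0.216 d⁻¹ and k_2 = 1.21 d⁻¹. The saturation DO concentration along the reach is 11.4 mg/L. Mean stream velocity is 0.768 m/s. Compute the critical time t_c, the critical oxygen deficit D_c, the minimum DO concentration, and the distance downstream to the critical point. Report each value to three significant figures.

t_c ≈ 1.29 d; D_c ≈ 1.51 mg/L; min DO ≈ 9.89 mg/L; x_c ≈ 85.5 km

With k_2/k_1 = 5.602 and 1 − D₀(k_2−k_1)/(k_1 L₀) = 0.6429,
t_c = ln(5.602 × 0.6429) / (1.21 − 0.216) = ln(3.602) / 0.9940 = 1.281/0.9940 = 1.289 d.
L(t_c) = L₀ e^(−k_1 t_c) = 11.2 × 0.7570 = 8.478 mg/L, and at the critical point k_2 D_c = k_1 L, so D_c = (0.216/1.21) × 8.478 = 1.513 mg/L.
Minimum DO = C_s − D_c = 11.4 − 1.513 = 9.887 mg/L.
x_c = v t_c = 0.768 m/s × 1.289 d × 86400 s/d = 85540 m ≈ 85.5 km.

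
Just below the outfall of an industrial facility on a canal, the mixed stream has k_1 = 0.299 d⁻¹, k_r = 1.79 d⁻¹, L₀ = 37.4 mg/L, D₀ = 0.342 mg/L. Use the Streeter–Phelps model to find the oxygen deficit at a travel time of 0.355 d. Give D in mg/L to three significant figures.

k_1 L₀/(k_r−k_1) = 0.299×37.4/(1.79−0.299) = 11.18/1.491 = 7.500 mg/L.
e^(−k_1 t) = e^(−0.299×0.3550) = 0.8993; e^(−k_r t) = e^(−1.79×0.3550) = 0.5297.
D = 7.500 × (0.8993 − 0.5297) + 0.342 × 0.5297 = 2.772 + 0.1812 = 2.953 mg/L.

D ≈ 2.95 mg/L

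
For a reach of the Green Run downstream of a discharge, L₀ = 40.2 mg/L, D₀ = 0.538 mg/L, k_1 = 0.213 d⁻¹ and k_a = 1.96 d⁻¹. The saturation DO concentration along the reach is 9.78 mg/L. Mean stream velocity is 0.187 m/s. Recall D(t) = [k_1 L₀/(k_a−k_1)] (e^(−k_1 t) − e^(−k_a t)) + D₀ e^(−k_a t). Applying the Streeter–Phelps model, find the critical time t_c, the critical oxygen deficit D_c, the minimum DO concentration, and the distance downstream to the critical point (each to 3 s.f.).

t_c ≈ 1.20 d; D_c ≈ 3.38 mg/L; min DO ≈ 6.40 mg/L; x_c ≈ 19.5 km

t_c = [1/(k_a−k_1)] ln[(k_a/k_1)(1 − D₀(k_a−k_1)/(k_1 L₀))]
= [1/(1.96−0.213)] ln[(1.96/0.213)(1 − 0.538×1.747/(0.213×40.2))]
= (1/1.747) ln[9.202 × 0.8902] = 0.5724 × ln(8.192) = 0.5724 × 2.103 = 1.204 d.
L(t_c) = L₀ e^(−k_1 t_c) = 40.2 × 0.7738 = 31.11 mg/L, and at the critical point k_a D_c = k_1 L, so D_c = (0.213/1.96) × 31.11 = 3.381 mg/L.
Minimum DO = C_s − D_c = 9.78 − 3.381 = 6.399 mg/L.
x_c = v t_c = 0.187 m/s × 1.204 d × 86400 s/d = 19450 m ≈ 19.5 km.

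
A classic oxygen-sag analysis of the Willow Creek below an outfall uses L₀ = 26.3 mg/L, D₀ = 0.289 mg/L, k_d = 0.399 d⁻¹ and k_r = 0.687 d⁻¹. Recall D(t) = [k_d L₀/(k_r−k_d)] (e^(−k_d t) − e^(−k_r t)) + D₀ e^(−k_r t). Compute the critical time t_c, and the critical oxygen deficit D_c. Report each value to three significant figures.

With k_r/k_d = 1.722 and 1 − D₀(k_r−k_d)/(k_d L₀) = 0.9921,
t_c = ln(1.722 × 0.9921) / (0.687 − 0.399) = ln(1.708) / 0.2880 = 0.5354/0.2880 = 1.859 d.
D_c = (k_d/k_r) L₀ e^(−k_d t_c) = (0.399/0.687) × 26.3 × e^(−0.399×1.859) = 0.5808 × 26.3 × 0.4763 = 7.275 mg/L.

t_c ≈ 1.86 d; D_c ≈ 7.27 mg/L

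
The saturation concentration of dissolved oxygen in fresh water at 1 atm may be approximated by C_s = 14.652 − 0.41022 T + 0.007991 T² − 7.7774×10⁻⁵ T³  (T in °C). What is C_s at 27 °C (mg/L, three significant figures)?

C_s = 14.652 − 0.41022×27 + 0.007991×27² − 7.7774×10⁻⁵×27³ = 7.871 mg/L.

C_s ≈ 7.87 mg/L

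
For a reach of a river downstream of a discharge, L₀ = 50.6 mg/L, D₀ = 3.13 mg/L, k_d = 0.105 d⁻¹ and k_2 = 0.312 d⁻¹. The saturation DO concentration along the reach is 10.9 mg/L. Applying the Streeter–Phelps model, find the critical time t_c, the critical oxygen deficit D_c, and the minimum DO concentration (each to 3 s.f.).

t_c ≈ 4.63 d; D_c ≈ 10.5 mg/L; min DO ≈ 0.431 mg/L

At the critical point dD/dt = 0, so k_d L₀ e^(−k_d t) = k_2 D. Substituting D(t) from the Streeter–Phelps equation and solving for t gives
t_c = ln[(k_2/k_d)(1 − D₀(k_2−k_d)/(k_d L₀))] / (k_2−k_d).
Here k_2−k_d = 0.2070 d⁻¹ and 1 − D₀(k_2−k_d)/(k_d L₀) = 1 − 3.13×0.2070/(0.105×50.6) = 0.8781, so
t_c = ln(2.971 × 0.8781) / 0.2070 = 0.9590 / 0.2070 = 4.633 d.
L(t_c) = L₀ e^(−k_d t_c) = 50.6 × 0.6148 = 31.11 mg/L, and at the critical point k_2 D_c = k_d L, so D_c = (0.105/0.312) × 31.11 = 10.47 mg/L.
Minimum DO = C_s − D_c = 10.9 − 10.47 = 0.4305 mg/L.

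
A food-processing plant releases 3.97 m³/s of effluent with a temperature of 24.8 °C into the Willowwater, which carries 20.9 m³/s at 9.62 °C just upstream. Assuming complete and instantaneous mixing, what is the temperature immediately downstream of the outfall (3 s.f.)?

Flow-weighted mixing: C = (Q_r C_r + Q_w C_w)/(Q_r + Q_w)
= (20.9×9.62 + 3.97×24.8)/(20.9 + 3.97) = 299.5/24.87 = 12.04 °C.

12.0 °C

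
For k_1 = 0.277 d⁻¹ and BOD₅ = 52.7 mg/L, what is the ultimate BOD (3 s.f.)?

BOD₅ = L₀(1 − e^(−5k_1)) ⇒ L₀ = BOD₅ / (1 − e^(−5×0.277))
= 52.7 / (1 − 0.2503) = 52.7 / 0.7497 = 70.30 mg/L.

L₀ ≈ 70.3 mg/L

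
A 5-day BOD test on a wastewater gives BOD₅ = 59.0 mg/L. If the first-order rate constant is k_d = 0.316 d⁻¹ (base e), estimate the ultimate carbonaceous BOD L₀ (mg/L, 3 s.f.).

BOD₅ = L₀(1 − e^(−5k_d)) ⇒ L₀ = BOD₅ / (1 − e^(−5×0.316))
= 59.0 / (1 − 0.2060) = 59.0 / 0.7940 = 74.30 mg/L.

L₀ ≈ 74.3 mg/L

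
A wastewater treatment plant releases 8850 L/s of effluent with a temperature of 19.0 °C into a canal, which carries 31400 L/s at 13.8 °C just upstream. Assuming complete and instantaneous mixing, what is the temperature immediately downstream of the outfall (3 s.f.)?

14.9 °C

Flow-weighted mixing: C = (Q_r C_r + Q_w C_w)/(Q_r + Q_w)
= (31400×13.8 + 8850×19.0)/(31400 + 8850) = 601500/40250 = 14.94 °C.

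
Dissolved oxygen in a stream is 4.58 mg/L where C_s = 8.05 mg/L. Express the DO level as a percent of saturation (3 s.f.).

% saturation = C/C_s × 100 = 4.58/8.05 × 100 = 56.9 %.

56.9 % saturation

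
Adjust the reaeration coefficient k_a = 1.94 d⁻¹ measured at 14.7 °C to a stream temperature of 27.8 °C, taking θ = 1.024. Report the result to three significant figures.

k_a(T₂) = k_a(T₁) · θ^(T₂−T₁) = 1.94 × 1.024^(27.8−14.7)
= 1.94 × 1.024^13.1 = 1.94 × 1.364 = 2.647 d⁻¹.

k_a ≈ 2.65 d⁻¹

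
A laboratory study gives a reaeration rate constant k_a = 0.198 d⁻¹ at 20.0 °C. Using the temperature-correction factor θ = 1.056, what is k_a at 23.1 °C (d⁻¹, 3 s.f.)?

k_a ≈ 0.234 d⁻¹

k_a(T₂) = k_a(T₁) · θ^(T₂−T₁) = 0.198 × 1.056^(23.1−20.0)
= 0.198 × 1.056^3.10 = 0.198 × 1.184 = 0.2344 d⁻¹.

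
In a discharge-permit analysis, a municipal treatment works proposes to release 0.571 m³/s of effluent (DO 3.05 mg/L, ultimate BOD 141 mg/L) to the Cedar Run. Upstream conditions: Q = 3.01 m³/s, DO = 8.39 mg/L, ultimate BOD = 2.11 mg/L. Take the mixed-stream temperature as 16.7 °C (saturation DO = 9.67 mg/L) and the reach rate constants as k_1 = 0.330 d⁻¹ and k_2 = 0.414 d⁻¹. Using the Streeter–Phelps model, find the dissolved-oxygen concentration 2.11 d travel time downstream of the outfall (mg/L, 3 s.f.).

Mixed DO = (3.01×8.39 + 0.571×3.05)/(3.01+0.571) = 27.00/3.581 = 7.539 mg/L.
Mixed L₀ = (3.01×2.11 + 0.571×141)/(3.581) = 86.86/3.581 = 24.26 mg/L.
Initial deficit D₀ = C_s − DO₀ = 9.67 − 7.539 = 2.131 mg/L.
D(2.11) = [0.330×24.26/(0.414−0.330)](e^(−0.330×2.11) − e^(−0.414×2.11)) + 2.131 e^(−0.414×2.11)
= 95.29 × (0.4984 − 0.4175) + 2.131 × 0.4175 = 8.604 mg/L.
DO = 9.67 − 8.604 = 1.066 mg/L.

DO ≈ 1.07 mg/L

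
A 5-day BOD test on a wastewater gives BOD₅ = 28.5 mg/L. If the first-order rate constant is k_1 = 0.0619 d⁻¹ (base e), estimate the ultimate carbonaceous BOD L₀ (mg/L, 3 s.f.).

BOD₅ = L₀(1 − e^(−5k_1)) ⇒ L₀ = BOD₅ / (1 − e^(−5×0.0619))
= 28.5 / (1 − 0.7338) = 28.5 / 0.2662 = 107.1 mg/L.

L₀ ≈ 107 mg/L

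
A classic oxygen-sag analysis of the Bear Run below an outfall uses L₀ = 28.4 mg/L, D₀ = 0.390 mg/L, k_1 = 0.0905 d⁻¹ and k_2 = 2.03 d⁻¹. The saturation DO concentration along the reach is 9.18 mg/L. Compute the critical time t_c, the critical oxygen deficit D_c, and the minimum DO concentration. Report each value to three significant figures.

t_c ≈ 1.42 d; D_c ≈ 1.11 mg/L; min DO ≈ 8.07 mg/L

At the critical point dD/dt = 0, so k_1 L₀ e^(−k_1 t) = k_2 D. Substituting D(t) from the Streeter–Phelps equation and solving for t gives
t_c = ln[(k_2/k_1)(1 − D₀(k_2−k_1)/(k_1 L₀))] / (k_2−k_1).
Here k_2−k_1 = 1.939 d⁻¹ and 1 − D₀(k_2−k_1)/(k_1 L₀) = 1 − 0.390×1.939/(0.0905×28.4) = 0.7057, so
t_c = ln(22.43 × 0.7057) / 1.939 = 2.762 / 1.939 = 1.424 d.
L(t_c) = L₀ e^(−k_1 t_c) = 28.4 × 0.8791 = 24.97 mg/L, and at the critical point k_2 D_c = k_1 L, so D_c = (0.0905/2.03) × 24.97 = 1.113 mg/L.
Minimum DO = C_s − D_c = 9.18 − 1.113 = 8.067 mg/L.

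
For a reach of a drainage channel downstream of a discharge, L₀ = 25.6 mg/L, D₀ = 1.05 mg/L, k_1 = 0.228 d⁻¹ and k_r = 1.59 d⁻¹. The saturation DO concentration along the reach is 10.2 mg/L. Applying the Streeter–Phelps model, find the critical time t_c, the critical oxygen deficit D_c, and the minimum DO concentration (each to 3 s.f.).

t_c ≈ 1.22 d; D_c ≈ 2.78 mg/L; min DO ≈ 7.42 mg/L

At the critical point dD/dt = 0, so k_1 L₀ e^(−k_1 t) = k_r D. Substituting D(t) from the Streeter–Phelps equation and solving for t gives
t_c = ln[(k_r/k_1)(1 − D₀(k_r−k_1)/(k_1 L₀))] / (k_r−k_1).
Here k_r−k_1 = 1.362 d⁻¹ and 1 − D₀(k_r−k_1)/(k_1 L₀) = 1 − 1.05×1.362/(0.228×25.6) = 0.7550, so
t_c = ln(6.974 × 0.7550) / 1.362 = 1.661 / 1.362 = 1.220 d.
L(t_c) = L₀ e^(−k_1 t_c) = 25.6 × 0.7572 = 19.39 mg/L, and at the critical point k_r D_c = k_1 L, so D_c = (0.228/1.59) × 19.39 = 2.780 mg/L.
Minimum DO = C_s − D_c = 10.2 − 2.780 = 7.420 mg/L.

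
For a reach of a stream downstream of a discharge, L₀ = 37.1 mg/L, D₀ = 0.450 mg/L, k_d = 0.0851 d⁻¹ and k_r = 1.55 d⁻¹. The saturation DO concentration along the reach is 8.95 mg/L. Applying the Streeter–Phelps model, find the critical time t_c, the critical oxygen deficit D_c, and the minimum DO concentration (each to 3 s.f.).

t_c ≈ 1.82 d; D_c ≈ 1.74 mg/L; min DO ≈ 7.21 mg/L

At the critical point dD/dt = 0, so k_d L₀ e^(−k_d t) = k_r D. Substituting D(t) from the Streeter–Phelps equation and solving for t gives
t_c = ln[(k_r/k_d)(1 − D₀(k_r−k_d)/(k_d L₀))] / (k_r−k_d).
Here k_r−k_d = 1.465 d⁻¹ and 1 − D₀(k_r−k_d)/(k_d L₀) = 1 − 0.450×1.465/(0.0851×37.1) = 0.7912, so
t_c = ln(18.21 × 0.7912) / 1.465 = 2.668 / 1.465 = 1.821 d.
D_c = (k_d/k_r) L₀ e^(−k_d t_c) = (0.0851/1.55) × 37.1 × e^(−0.0851×1.821) = 0.05490 × 37.1 × 0.8564 = 1.744 mg/L.
Minimum DO = C_s − D_c = 8.95 − 1.744 = 7.206 mg/L.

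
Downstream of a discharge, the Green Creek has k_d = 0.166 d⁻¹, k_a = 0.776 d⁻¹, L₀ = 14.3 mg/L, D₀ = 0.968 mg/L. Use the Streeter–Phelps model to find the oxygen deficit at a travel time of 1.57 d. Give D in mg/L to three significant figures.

k_d L₀/(k_a−k_d) = 0.166×14.3/(0.776−0.166) = 2.374/0.6100 = 3.891 mg/L.
e^(−k_d t) = e^(−0.166×1.570) = 0.7706; e^(−k_a t) = e^(−0.776×1.570) = 0.2957.
D = 3.891 × (0.7706 − 0.2957) + 0.968 × 0.2957 = 1.848 + 0.2863 = 2.134 mg/L.

D ≈ 2.13 mg/L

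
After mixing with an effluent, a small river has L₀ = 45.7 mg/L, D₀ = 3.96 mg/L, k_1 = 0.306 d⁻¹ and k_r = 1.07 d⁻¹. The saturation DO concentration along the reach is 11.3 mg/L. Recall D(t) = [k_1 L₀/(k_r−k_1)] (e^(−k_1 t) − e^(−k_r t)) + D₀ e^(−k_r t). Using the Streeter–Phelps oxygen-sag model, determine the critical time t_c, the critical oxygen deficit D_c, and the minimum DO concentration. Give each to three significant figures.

t_c ≈ 1.32 d; D_c ≈ 8.73 mg/L; min DO ≈ 2.57 mg/L

At the critical point dD/dt = 0, so k_1 L₀ e^(−k_1 t) = k_r D. Substituting D(t) from the Streeter–Phelps equation and solving for t gives
t_c = ln[(k_r/k_1)(1 − D₀(k_r−k_1)/(k_1 L₀))] / (k_r−k_1).
Here k_r−k_1 = 0.7640 d⁻¹ and 1 − D₀(k_r−k_1)/(k_1 L₀) = 1 − 3.96×0.7640/(0.306×45.7) = 0.7837, so
t_c = ln(3.497 × 0.7837) / 0.7640 = 1.008 / 0.7640 = 1.319 d.
D_c = (k_1/k_r) L₀ e^(−k_1 t_c) = (0.306/1.07) × 45.7 × e^(−0.306×1.319) = 0.2860 × 45.7 × 0.6678 = 8.728 mg/L.
Minimum DO = C_s − D_c = 11.3 − 8.728 = 2.572 mg/L.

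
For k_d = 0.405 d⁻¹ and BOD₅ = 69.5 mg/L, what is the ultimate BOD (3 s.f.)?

BOD₅ = L₀(1 − e^(−5k_d)) ⇒ L₀ = BOD₅ / (1 − e^(−5×0.405))
= 69.5 / (1 − 0.1320) = 69.5 / 0.8680 = 80.07 mg/L.

L₀ ≈ 80.1 mg/L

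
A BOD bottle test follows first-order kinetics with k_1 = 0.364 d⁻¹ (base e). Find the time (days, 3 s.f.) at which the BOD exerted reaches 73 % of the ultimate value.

t ≈ 3.60 d

y/L₀ = 1 − e^(−k_1 t) = 0.73 ⇒ e^(−k_1 t) = 0.270
t = −ln(0.270) / 0.364 = 1.309 / 0.364 = 3.597 d.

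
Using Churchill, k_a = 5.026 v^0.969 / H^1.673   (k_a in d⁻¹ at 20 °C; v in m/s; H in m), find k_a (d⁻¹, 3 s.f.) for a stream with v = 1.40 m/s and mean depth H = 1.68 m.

k_a ≈ 2.92 d⁻¹

k_a = 5.026 × 1.40^0.969 / 1.68^1.673 = 5.026 × 1.385 / 2.382 = 2.923 d⁻¹.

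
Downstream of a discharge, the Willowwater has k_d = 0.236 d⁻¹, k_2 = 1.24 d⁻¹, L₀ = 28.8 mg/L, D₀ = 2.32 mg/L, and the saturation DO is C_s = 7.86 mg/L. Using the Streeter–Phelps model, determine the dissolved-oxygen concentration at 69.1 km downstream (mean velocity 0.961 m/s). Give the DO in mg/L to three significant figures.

DO ≈ 3.88 mg/L

Travel time t = x/v = 69.1 km / (0.961 m/s) = 69100 m / 0.961 m/s = 71900 s = 0.8322 d.
k_d L₀/(k_2−k_d) = 0.236×28.8/(1.24−0.236) = 6.797/1.004 = 6.770 mg/L.
e^(−k_d t) = e^(−0.236×0.8322) = 0.8217; e^(−k_2 t) = e^(−1.24×0.8322) = 0.3563.
D = 6.770 × (0.8217 − 0.3563) + 2.32 × 0.3563 = 3.150 + 0.8266 = 3.977 mg/L.
DO = C_s − D = 7.86 − 3.977 = 3.883 mg/L.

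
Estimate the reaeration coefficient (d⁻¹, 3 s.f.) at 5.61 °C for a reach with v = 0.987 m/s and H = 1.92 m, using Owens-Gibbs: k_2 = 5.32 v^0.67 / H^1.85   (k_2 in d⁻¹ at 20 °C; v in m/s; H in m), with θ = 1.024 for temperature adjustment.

k_2 ≈ 1.12 d⁻¹

k_2(20) = 5.32 × 0.987^0.67 / 1.92^1.85 = 5.32 × 0.9913 / 3.343 = 1.578 d⁻¹.
k_2(5.61) = 1.578 × 1.024^(5.61−20) = 1.578 × 0.7109 = 1.121 d⁻¹.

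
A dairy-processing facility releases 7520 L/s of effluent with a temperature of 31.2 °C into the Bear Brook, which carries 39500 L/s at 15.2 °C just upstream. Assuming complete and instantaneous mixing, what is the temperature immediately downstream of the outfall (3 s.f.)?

17.8 °C

Flow-weighted mixing: C = (Q_r C_r + Q_w C_w)/(Q_r + Q_w)
= (39500×15.2 + 7520×31.2)/(39500 + 7520) = 835000/47020 = 17.76 °C.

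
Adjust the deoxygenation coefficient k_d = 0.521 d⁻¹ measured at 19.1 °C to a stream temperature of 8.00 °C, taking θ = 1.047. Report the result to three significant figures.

k_d(T₂) = k_d(T₁) · θ^(T₂−T₁) = 0.521 × 1.047^(8.00−19.1)
= 0.521 × 1.047^-11.1 = 0.521 × 0.6006 = 0.3129 d⁻¹.

k_d ≈ 0.313 d⁻¹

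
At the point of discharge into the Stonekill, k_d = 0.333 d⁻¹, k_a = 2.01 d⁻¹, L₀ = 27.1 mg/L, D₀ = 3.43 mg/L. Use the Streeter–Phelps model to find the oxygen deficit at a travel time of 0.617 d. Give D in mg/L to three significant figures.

D ≈ 3.82 mg/L

k_d L₀/(k_a−k_d) = 0.333×27.1/(2.01−0.333) = 9.024/1.677 = 5.381 mg/L.
e^(−k_d t) = e^(−0.333×0.6170) = 0.8143; e^(−k_a t) = e^(−2.01×0.6170) = 0.2893.
D = 5.381 × (0.8143 − 0.2893) + 3.43 × 0.2893 = 2.825 + 0.9924 = 3.817 mg/L.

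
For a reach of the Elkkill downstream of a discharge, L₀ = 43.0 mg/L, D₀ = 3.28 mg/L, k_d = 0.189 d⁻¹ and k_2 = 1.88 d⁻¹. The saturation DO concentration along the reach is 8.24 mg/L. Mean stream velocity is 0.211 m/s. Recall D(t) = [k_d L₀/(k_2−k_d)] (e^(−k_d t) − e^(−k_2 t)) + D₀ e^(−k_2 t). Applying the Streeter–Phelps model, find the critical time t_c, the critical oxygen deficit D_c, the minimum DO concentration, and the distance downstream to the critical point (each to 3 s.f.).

With k_2/k_d = 9.947 and 1 − D₀(k_2−k_d)/(k_d L₀) = 0.3175,
t_c = ln(9.947 × 0.3175) / (1.88 − 0.189) = ln(3.158) / 1.691 = 1.150/1.691 = 0.6801 d.
L(t_c) = L₀ e^(−k_d t_c) = 43.0 × 0.8794 = 37.81 mg/L, and at the critical point k_2 D_c = k_d L, so D_c = (0.189/1.88) × 37.81 = 3.801 mg/L.
Minimum DO = C_s − D_c = 8.24 − 3.801 = 4.439 mg/L.
x_c = v t_c = 0.211 m/s × 0.6801 d × 86400 s/d = 12400 m ≈ 12.4 km.

t_c ≈ 0.680 d; D_c ≈ 3.80 mg/L; min DO ≈ 4.44 mg/L; x_c ≈ 12.4 km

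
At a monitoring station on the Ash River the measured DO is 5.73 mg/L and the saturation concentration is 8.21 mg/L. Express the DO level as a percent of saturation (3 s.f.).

% saturation = C/C_s × 100 = 5.73/8.21 × 100 = 69.8 %.

69.8 % saturation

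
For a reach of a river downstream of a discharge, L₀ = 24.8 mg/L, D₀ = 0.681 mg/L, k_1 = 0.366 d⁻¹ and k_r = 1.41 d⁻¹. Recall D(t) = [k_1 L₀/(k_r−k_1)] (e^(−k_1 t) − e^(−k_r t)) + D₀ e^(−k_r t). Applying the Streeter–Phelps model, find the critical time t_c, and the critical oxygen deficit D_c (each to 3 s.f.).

With k_r/k_1 = 3.852 and 1 − D₀(k_r−k_1)/(k_1 L₀) = 0.9217,
t_c = ln(3.852 × 0.9217) / (1.41 − 0.366) = ln(3.551) / 1.044 = 1.267/1.044 = 1.214 d.
L(t_c) = L₀ e^(−k_1 t_c) = 24.8 × 0.6413 = 15.90 mg/L, and at the critical point k_r D_c = k_1 L, so D_c = (0.366/1.41) × 15.90 = 4.128 mg/L.

t_c ≈ 1.21 d; D_c ≈ 4.13 mg/L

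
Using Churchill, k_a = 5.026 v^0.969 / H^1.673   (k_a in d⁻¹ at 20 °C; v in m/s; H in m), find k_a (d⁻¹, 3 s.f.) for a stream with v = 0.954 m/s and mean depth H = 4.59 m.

k_a = 5.026 × 0.954^0.969 / 4.59^1.673 = 5.026 × 0.9554 / 12.80 = 0.3751 d⁻¹.

k_a ≈ 0.375 d⁻¹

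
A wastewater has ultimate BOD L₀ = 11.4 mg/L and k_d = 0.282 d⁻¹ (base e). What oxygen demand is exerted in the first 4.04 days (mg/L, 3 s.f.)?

y ≈ 7.75 mg/L

y_t = L₀(1 − e^(−k_d t)) = 11.4 × (1 − e^(−0.282×4.04))
= 11.4 × (1 − 0.3200) = 11.4 × 0.6800 = 7.751 mg/L.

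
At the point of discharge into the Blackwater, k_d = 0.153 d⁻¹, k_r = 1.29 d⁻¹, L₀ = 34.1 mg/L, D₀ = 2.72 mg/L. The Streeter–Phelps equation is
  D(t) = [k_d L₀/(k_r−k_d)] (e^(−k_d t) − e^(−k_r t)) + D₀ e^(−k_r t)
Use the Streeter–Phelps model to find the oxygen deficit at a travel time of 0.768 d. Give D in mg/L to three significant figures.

D ≈ 3.39 mg/L

k_d L₀/(k_r−k_d) = 0.153×34.1/(1.29−0.153) = 5.217/1.137 = 4.589 mg/L.
e^(−k_d t) = e^(−0.153×0.7680) = 0.8891; e^(−k_r t) = e^(−1.29×0.7680) = 0.3713.
D = 4.589 × (0.8891 − 0.3713) + 2.72 × 0.3713 = 2.376 + 1.010 = 3.386 mg/L.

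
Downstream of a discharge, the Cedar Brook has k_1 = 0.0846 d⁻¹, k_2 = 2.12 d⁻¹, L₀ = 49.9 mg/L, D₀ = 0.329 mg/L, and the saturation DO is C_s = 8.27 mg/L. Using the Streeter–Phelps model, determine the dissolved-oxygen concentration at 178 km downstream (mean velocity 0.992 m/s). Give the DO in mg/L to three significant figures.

Travel time t = x/v = 178 km / (0.992 m/s) = 178000 m / 0.992 m/s = 179400 s = 2.077 d.
k_1 L₀/(k_2−k_1) = 0.0846×49.9/(2.12−0.0846) = 4.222/2.035 = 2.074 mg/L.
e^(−k_1 t) = e^(−0.0846×2.077) = 0.8389; e^(−k_2 t) = e^(−2.12×2.077) = 0.01224.
D = 2.074 × (0.8389 − 0.01224) + 0.329 × 0.01224 = 1.714 + 0.004028 = 1.719 mg/L.
DO = C_s − D = 8.27 − 1.719 = 6.551 mg/L.

DO ≈ 6.55 mg/L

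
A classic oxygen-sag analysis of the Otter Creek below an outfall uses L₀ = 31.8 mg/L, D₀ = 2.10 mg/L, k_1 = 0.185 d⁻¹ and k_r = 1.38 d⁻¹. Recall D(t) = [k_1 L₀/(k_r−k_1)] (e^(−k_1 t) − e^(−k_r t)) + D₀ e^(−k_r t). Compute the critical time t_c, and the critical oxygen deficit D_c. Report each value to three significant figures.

t_c ≈ 1.22 d; D_c ≈ 3.40 mg/L

At the critical point dD/dt = 0, so k_1 L₀ e^(−k_1 t) = k_r D. Substituting D(t) from the Streeter–Phelps equation and solving for t gives
t_c = ln[(k_r/k_1)(1 − D₀(k_r−k_1)/(k_1 L₀))] / (k_r−k_1).
Here k_r−k_1 = 1.195 d⁻¹ and 1 − D₀(k_r−k_1)/(k_1 L₀) = 1 − 2.10×1.195/(0.185×31.8) = 0.5734, so
t_c = ln(7.459 × 0.5734) / 1.195 = 1.453 / 1.195 = 1.216 d.
D_c = (k_1/k_r) L₀ e^(−k_1 t_c) = (0.185/1.38) × 31.8 × e^(−0.185×1.216) = 0.1341 × 31.8 × 0.7985 = 3.404 mg/L.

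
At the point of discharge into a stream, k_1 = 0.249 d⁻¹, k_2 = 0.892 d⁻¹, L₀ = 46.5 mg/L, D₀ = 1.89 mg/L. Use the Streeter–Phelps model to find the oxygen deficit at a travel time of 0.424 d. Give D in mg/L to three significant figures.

D ≈ 5.16 mg/L

k_1 L₀/(k_2−k_1) = 0.249×46.5/(0.892−0.249) = 11.58/0.6430 = 18.01 mg/L.
e^(−k_1 t) = e^(−0.249×0.4240) = 0.8998; e^(−k_2 t) = e^(−0.892×0.4240) = 0.6851.
D = 18.01 × (0.8998 − 0.6851) + 1.89 × 0.6851 = 3.866 + 1.295 = 5.161 mg/L.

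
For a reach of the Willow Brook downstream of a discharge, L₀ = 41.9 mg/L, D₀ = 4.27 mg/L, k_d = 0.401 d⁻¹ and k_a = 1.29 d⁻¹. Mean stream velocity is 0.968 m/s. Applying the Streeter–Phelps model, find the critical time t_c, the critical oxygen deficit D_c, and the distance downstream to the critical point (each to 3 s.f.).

With k_a/k_d = 3.217 and 1 − D₀(k_a−k_d)/(k_d L₀) = 0.7741,
t_c = ln(3.217 × 0.7741) / (1.29 − 0.401) = ln(2.490) / 0.8890 = 0.9123/0.8890 = 1.026 d.
L(t_c) = L₀ e^(−k_d t_c) = 41.9 × 0.6626 = 27.76 mg/L, and at the critical point k_a D_c = k_d L, so D_c = (0.401/1.29) × 27.76 = 8.631 mg/L.
x_c = v t_c = 0.968 m/s × 1.026 d × 86400 s/d = 85830 m ≈ 85.8 km.

t_c ≈ 1.03 d; D_c ≈ 8.63 mg/L; x_c ≈ 85.8 km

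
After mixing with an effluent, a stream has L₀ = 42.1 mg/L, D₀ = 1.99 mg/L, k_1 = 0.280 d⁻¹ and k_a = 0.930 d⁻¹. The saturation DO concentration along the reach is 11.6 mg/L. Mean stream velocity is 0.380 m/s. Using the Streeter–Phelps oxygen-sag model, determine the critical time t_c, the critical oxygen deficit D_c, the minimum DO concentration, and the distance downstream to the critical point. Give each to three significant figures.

t_c = [1/(k_a−k_1)] ln[(k_a/k_1)(1 − D₀(k_a−k_1)/(k_1 L₀))]
= [1/(0.930−0.280)] ln[(0.930/0.280)(1 − 1.99×0.6500/(0.280×42.1))]
= (1/0.6500) ln[3.321 × 0.8903] = 1.538 × ln(2.957) = 1.538 × 1.084 = 1.668 d.
L(t_c) = L₀ e^(−k_1 t_c) = 42.1 × 0.6269 = 26.39 mg/L, and at the critical point k_a D_c = k_1 L, so D_c = (0.280/0.930) × 26.39 = 7.946 mg/L.
Minimum DO = C_s − D_c = 11.6 − 7.946 = 3.654 mg/L.
x_c = v t_c = 0.380 m/s × 1.668 d × 86400 s/d = 54760 m ≈ 54.8 km.

t_c ≈ 1.67 d; D_c ≈ 7.95 mg/L; min DO ≈ 3.65 mg/L; x_c ≈ 54.8 km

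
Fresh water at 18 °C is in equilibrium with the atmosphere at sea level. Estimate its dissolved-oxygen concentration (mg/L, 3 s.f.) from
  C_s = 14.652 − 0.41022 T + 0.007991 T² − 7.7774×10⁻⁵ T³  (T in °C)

C_s = 14.652 − 0.41022×18 + 0.007991×18² − 7.7774×10⁻⁵×18³ = 9.404 mg/L.

C_s ≈ 9.40 mg/L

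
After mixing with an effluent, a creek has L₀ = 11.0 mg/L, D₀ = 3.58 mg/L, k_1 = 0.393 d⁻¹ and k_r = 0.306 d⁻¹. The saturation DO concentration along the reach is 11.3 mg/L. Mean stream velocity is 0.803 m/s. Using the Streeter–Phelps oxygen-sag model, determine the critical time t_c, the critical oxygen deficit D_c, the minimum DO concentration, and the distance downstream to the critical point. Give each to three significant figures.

t_c ≈ 2.08 d; D_c ≈ 6.25 mg/L; min DO ≈ 5.05 mg/L; x_c ≈ 144 km

With k_r/k_1 = 0.7786 and 1 − D₀(k_r−k_1)/(k_1 L₀) = 1.072,
t_c = ln(0.7786 × 1.072) / (0.306 − 0.393) = ln(0.8347) / -0.08700 = -0.1807/-0.08700 = 2.076 d.
L(t_c) = L₀ e^(−k_1 t_c) = 11.0 × 0.4422 = 4.864 mg/L, and at the critical point k_r D_c = k_1 L, so D_c = (0.393/0.306) × 4.864 = 6.247 mg/L.
Minimum DO = C_s − D_c = 11.3 − 6.247 = 5.053 mg/L.
x_c = v t_c = 0.803 m/s × 2.076 d × 86400 s/d = 144100 m ≈ 144 km.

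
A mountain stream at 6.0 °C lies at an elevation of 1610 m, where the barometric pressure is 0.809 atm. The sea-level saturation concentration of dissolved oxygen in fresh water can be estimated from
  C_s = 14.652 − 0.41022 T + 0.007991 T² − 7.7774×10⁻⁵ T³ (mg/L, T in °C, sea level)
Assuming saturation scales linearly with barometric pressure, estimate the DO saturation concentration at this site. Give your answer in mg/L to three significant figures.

At sea level: C_s = 14.652 − 0.41022×6.0 + 0.007991×6.0² − 7.7774×10⁻⁵×6.0³ = 12.46 mg/L.
Pressure correction: C_s' = 12.46 × 0.809 = 10.08 mg/L.

C_s ≈ 10.1 mg/L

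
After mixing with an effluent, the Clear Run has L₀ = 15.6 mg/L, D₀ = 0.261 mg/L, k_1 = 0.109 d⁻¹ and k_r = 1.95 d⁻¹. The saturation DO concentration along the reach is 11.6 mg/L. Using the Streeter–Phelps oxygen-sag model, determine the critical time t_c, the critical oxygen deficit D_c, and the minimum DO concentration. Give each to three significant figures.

t_c ≈ 1.39 d; D_c ≈ 0.750 mg/L; min DO ≈ 10.9 mg/L

t_c = [1/(k_r−k_1)] ln[(k_r/k_1)(1 − D₀(k_r−k_1)/(k_1 L₀))]
= [1/(1.95−0.109)] ln[(1.95/0.109)(1 − 0.261×1.841/(0.109×15.6))]
= (1/1.841) ln[17.89 × 0.7174] = 0.5432 × ln(12.83) = 0.5432 × 2.552 = 1.386 d.
L(t_c) = L₀ e^(−k_1 t_c) = 15.6 × 0.8598 = 13.41 mg/L, and at the critical point k_r D_c = k_1 L, so D_c = (0.109/1.95) × 13.41 = 0.7497 mg/L.
Minimum DO = C_s − D_c = 11.6 − 0.7497 = 10.85 mg/L.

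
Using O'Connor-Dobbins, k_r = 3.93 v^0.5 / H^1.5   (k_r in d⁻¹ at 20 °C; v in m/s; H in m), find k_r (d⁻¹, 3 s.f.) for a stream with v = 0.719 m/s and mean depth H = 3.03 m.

k_r ≈ 0.632 d⁻¹

k_r = 3.93 × 0.719^0.5 / 3.03^1.5 = 3.93 × 0.8479 / 5.274 = 0.6318 d⁻¹.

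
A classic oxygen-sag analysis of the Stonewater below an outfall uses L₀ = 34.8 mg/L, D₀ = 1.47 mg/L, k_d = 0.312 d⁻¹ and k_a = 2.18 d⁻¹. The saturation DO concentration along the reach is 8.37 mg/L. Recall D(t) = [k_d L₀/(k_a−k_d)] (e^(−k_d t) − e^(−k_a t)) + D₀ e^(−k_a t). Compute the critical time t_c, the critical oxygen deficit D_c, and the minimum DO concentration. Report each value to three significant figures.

t_c ≈ 0.885 d; D_c ≈ 3.78 mg/L; min DO ≈ 4.59 mg/L

At the critical point dD/dt = 0, so k_d L₀ e^(−k_d t) = k_a D. Substituting D(t) from the Streeter–Phelps equation and solving for t gives
t_c = ln[(k_a/k_d)(1 − D₀(k_a−k_d)/(k_d L₀))] / (k_a−k_d).
Here k_a−k_d = 1.868 d⁻¹ and 1 − D₀(k_a−k_d)/(k_d L₀) = 1 − 1.47×1.868/(0.312×34.8) = 0.7471, so
t_c = ln(6.987 × 0.7471) / 1.868 = 1.653 / 1.868 = 0.8846 d.
D_c = (k_d/k_a) L₀ e^(−k_d t_c) = (0.312/2.18) × 34.8 × e^(−0.312×0.8846) = 0.1431 × 34.8 × 0.7588 = 3.779 mg/L.
Minimum DO = C_s − D_c = 8.37 − 3.779 = 4.591 mg/L.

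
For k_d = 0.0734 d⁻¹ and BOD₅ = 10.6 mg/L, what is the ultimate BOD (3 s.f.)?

L₀ ≈ 34.5 mg/L

BOD₅ = L₀(1 − e^(−5k_d)) ⇒ L₀ = BOD₅ / (1 − e^(−5×0.0734))
= 10.6 / (1 − 0.6928) = 10.6 / 0.3072 = 34.51 mg/L.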